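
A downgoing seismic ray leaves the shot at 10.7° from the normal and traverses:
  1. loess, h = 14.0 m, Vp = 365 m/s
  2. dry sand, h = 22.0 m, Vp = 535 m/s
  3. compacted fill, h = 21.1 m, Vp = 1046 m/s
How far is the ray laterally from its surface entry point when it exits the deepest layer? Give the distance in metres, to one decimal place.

22.1 m

Apply Snell's law at each interface; in layer i the horizontal offset is hᵢ·tan θᵢ.
Layer 1: θ = 10.70°; offset = 14.0·tan 10.70° = 2.645 m.
Layer 2: sin θ = 535·sin 10.7°/365 = 0.2721, θ = 15.79°; offset = 22.0·tan 15.79° = 6.222 m.
Layer 3: sin θ = 1046·sin 10.7°/365 = 0.5321, θ = 32.15°; offset = 21.1·tan 32.15° = 13.259 m.
Total horizontal offset = 22.127 m.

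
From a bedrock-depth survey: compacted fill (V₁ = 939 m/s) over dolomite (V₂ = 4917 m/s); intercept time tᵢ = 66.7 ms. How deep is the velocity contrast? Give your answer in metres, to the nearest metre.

θ_c = arcsin(939/4917) = 11.01°; cos θ_c = 0.9816.
tᵢ = 2h cos θ_c/V₁ ⇒ h = tᵢ·V₁/(2 cos θ_c) = 0.0667·939/(2·0.9816) = 31.90 m.

32 m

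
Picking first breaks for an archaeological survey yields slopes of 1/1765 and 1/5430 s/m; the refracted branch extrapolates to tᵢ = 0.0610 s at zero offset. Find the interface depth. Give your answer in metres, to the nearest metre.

h = tᵢ·V₁·V₂ / (2·√(V₂²−V₁²)).
√(V₂²−V₁²) = √(5430² − 1765²) = 5135.1 m/s.
h = 0.061 s × 1765 × 5430 / (2 × 5135.1) = 56.92 m.

57 m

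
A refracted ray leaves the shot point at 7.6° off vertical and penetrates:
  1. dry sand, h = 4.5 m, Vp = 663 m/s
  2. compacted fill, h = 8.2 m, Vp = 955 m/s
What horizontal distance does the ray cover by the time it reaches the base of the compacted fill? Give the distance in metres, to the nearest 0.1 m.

Ray parameter p = sin 7.6° / 663 m/s = 1.9948e-04 s/m.
Layer 1: θ = 7.60°; offset = 4.5·tan 7.60° = 0.600 m.
Layer 2: sin θ = p·955 = 0.1905 → θ = 10.98°; offset = 8.2·tan 10.98° = 1.591 m.
Σ offsets = 2.192 m.

2.2 m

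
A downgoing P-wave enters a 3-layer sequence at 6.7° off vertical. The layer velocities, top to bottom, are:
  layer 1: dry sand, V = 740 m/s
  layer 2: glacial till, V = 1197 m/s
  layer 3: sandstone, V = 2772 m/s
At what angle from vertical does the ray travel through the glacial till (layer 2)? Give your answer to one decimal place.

10.9°

Snell's law across each interface conserves sin θ / V, so sin θ_2 = V_2·sin θ₁/V₁.
sin θ_2 = 1197 × sin 6.7° / 740 = 0.1887.
θ_2 = 10.88° from the vertical.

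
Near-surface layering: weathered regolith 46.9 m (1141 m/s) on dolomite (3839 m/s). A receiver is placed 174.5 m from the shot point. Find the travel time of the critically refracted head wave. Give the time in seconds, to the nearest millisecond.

0.124 s

θ_c = arcsin(V₁/V₂) = arcsin(1141/3839) = 17.29°, cos θ_c = 0.9548.
Intercept time tᵢ = 2h cos θ_c / V₁ = 2·46.9·0.9548/1141 = 0.07849 s.
t = x/V₂ + tᵢ = 174.5/3839 + 0.07849 = 0.12395 s.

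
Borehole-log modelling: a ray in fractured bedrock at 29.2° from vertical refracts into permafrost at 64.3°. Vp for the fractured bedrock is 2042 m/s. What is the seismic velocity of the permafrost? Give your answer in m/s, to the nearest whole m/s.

sin 29.2° = 0.4879; sin 64.3° = 0.9011.
V₂ = V₁·(sin θ₂/sin θ₁) = 2042·(0.9011/0.4879) = 3771.57 m/s.

3772 m/s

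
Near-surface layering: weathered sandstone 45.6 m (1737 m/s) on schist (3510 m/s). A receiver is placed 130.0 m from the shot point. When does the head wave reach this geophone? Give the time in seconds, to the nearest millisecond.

θ_c = arcsin(V₁/V₂) = arcsin(1737/3510) = 29.66°, cos θ_c = 0.8690.
Intercept time tᵢ = 2h cos θ_c / V₁ = 2·45.6·0.8690/1737 = 0.04562 s.
t = x/V₂ + tᵢ = 130.0/3510 + 0.04562 = 0.08266 s.

0.083 s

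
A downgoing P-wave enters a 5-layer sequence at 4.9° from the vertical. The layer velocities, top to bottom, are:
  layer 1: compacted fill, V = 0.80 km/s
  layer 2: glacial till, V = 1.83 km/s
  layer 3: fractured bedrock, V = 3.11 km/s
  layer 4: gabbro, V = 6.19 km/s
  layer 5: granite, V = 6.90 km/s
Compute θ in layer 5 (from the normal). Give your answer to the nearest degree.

47°

Ray parameter p = sin 4.9° / 0.80 = 1.0677e-01 s/km.
sin θ_5 = p·V_5 = 1.0677e-01 × 6.90 = 0.7367.
θ_5 = arcsin 0.7367 = 47.45°.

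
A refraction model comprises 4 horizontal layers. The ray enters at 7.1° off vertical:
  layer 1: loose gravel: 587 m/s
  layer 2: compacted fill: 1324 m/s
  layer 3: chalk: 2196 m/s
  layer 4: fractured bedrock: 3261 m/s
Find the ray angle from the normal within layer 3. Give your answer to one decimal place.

27.5°

Snell's law across each interface conserves sin θ / V, so sin θ_3 = V_3·sin θ₁/V₁.
sin θ_3 = 2196 × sin 7.1° / 587 = 0.4624.
θ_3 = arcsin 0.4624 = 27.54°.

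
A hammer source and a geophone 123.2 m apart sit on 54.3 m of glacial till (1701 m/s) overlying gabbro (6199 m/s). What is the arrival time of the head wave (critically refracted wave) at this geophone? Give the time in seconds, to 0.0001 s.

0.0813 s

t = x/V₂ + 2h·√(V₂²−V₁²)/(V₁V₂).
√(V₂²−V₁²) = √(6199²−1701²) = 5961.1 m/s; delay term = 2·54.3·5961.1/(1701·6199) = 0.06139 s.
t = 123.2/6199 + 0.06139 = 0.08127 s.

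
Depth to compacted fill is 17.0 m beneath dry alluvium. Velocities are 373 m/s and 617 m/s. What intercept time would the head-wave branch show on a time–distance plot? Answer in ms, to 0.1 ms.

tᵢ = 2h·√(V₂²−V₁²)/(V₁V₂).
√(V₂²−V₁²) = √(617²−373²) = 491.5 m/s.
tᵢ = 2·17.0·491.5/(373·617) = 0.07261 s.

72.6 ms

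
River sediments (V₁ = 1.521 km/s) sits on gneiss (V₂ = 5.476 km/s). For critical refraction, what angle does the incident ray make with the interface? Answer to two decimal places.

At critical incidence the refracted ray runs along the interface (θ₂ = 90°), so sin θ_c = V₁/V₂.
θ_c = arcsin(1.521/5.476) = arcsin 0.2778 = 16.13°.
Measured from the interface: 90° − 16.13° = 73.87°.

73.87°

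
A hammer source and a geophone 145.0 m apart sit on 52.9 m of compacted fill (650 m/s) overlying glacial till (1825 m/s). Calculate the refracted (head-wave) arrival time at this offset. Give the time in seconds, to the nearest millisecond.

t = x/V₂ + 2h·√(V₂²−V₁²)/(V₁V₂).
√(V₂²−V₁²) = √(1825²−650²) = 1705.3 m/s; delay term = 2·52.9·1705.3/(650·1825) = 0.15210 s.
t = 145.0/1825 + 0.15210 = 0.23155 s.

0.232 s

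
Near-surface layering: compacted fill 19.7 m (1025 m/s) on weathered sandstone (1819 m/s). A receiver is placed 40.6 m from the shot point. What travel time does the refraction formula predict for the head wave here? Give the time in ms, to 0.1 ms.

θ_c = arcsin(V₁/V₂) = arcsin(1025/1819) = 34.30°, cos θ_c = 0.8261.
Intercept time tᵢ = 2h cos θ_c / V₁ = 2·19.7·0.8261/1025 = 0.03176 s.
t = x/V₂ + tᵢ = 40.6/1819 + 0.03176 = 0.05408 s.

54.1 ms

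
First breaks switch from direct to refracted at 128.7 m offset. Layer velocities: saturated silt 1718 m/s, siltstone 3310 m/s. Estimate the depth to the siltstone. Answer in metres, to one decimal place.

x_cross = 2h·√((V₂+V₁)/(V₂−V₁)) → h = x_cross / (2·√((V₂+V₁)/(V₂−V₁))).
√((V₂+V₁)/(V₂−V₁)) = √((3310+1718)/(3310−1718)) = 1.7772.
h = 128.7 / (2·1.7772) = 36.21 m.

36.2 m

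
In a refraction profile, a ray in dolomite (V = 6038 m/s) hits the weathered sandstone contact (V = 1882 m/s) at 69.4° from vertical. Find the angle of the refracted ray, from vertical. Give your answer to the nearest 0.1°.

sin θ₁/V₁ = sin θ₂/V₂ ⇒ sin θ₂ = 1882·sin 69.4°/6038 = 1882·0.9361/6038 = 0.2918.
θ₂ = sin⁻¹(0.2918) = 16.96° (from vertical).

17.0°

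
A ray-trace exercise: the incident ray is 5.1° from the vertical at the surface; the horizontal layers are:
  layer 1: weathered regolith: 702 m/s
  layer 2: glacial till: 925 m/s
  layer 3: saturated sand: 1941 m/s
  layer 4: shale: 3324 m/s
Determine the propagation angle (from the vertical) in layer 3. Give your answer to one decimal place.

14.2°

Snell's law across each interface conserves sin θ / V, so sin θ_3 = V_3·sin θ₁/V₁.
sin θ_3 = 1941 × sin 5.1° / 702 = 0.2458.
θ_3 = 14.23° from the vertical.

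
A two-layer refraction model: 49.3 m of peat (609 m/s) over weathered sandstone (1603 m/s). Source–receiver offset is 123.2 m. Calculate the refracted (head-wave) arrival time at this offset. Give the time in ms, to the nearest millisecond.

t = x/V₂ + 2h·√(V₂²−V₁²)/(V₁V₂).
√(V₂²−V₁²) = √(1603²−609²) = 1482.8 m/s; delay term = 2·49.3·1482.8/(609·1603) = 0.14977 s.
t = 123.2/1603 + 0.14977 = 0.22662 s.

227 ms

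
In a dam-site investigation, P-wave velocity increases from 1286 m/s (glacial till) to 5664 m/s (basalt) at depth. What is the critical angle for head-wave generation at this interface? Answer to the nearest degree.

13°

At critical incidence the refracted ray runs along the interface (θ₂ = 90°), so sin θ_c = V₁/V₂.
θ_c = arcsin(1286/5664) = arcsin 0.2270 = 13.12°.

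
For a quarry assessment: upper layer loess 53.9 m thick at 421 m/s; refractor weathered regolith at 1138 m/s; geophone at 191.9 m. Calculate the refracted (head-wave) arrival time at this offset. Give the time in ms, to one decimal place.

θ_c = arcsin(V₁/V₂) = arcsin(421/1138) = 21.71°, cos θ_c = 0.9291.
Intercept time tᵢ = 2h cos θ_c / V₁ = 2·53.9·0.9291/421 = 0.23789 s.
t = x/V₂ + tᵢ = 191.9/1138 + 0.23789 = 0.40652 s.

406.5 ms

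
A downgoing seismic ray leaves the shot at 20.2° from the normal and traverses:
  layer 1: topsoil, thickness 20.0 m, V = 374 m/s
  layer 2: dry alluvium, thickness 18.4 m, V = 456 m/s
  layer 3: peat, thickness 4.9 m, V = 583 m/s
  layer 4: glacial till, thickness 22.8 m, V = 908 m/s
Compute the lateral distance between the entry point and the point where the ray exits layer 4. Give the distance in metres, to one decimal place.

54.1 m

p = sin θ₁/V₁ = sin 20.2°/374 = 9.2326e-04 s/m is conserved through the stack.
Layer 1: θ = 20.20°; offset = 20.0·tan 20.20° = 7.359 m.
Layer 2: sin θ = p·456 = 0.4210 → θ = 24.90°; offset = 18.4·tan 24.90° = 8.540 m.
Layer 3: sin θ = p·583 = 0.5383 → θ = 32.57°; offset = 4.9·tan 32.57° = 3.129 m.
Layer 4: sin θ = p·908 = 0.8383 → θ = 56.96°; offset = 22.8·tan 56.96° = 35.059 m.
Total horizontal offset = 54.087 m.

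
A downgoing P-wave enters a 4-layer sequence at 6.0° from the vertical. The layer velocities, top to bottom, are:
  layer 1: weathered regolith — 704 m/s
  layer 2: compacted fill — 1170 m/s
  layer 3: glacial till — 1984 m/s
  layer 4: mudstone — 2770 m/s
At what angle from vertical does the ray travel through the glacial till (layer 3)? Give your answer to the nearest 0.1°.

Snell's law across each interface conserves sin θ / V, so sin θ_3 = V_3·sin θ₁/V₁.
sin θ_3 = 1984 × sin 6.0° / 704 = 0.2946.
θ_3 = 17.13° from the vertical.

17.1°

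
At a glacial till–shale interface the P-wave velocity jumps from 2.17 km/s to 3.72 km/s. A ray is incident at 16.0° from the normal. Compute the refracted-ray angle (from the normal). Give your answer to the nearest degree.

28°

sin θ₁/V₁ = sin θ₂/V₂ ⇒ sin θ₂ = 3.72·sin 16.0°/2.17 = 3.72·0.2756/2.17 = 0.4725.
θ₂ = sin⁻¹(0.4725) = 28.20° (from vertical).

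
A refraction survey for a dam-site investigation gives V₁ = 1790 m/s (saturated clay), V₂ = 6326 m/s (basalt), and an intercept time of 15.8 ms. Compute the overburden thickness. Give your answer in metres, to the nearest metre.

h = tᵢ·V₁·V₂ / (2·√(V₂²−V₁²)).
√(V₂²−V₁²) = √(6326² − 1790²) = 6067.5 m/s.
h = 0.0158 s × 1790 × 6326 / (2 × 6067.5) = 14.74 m.

15 m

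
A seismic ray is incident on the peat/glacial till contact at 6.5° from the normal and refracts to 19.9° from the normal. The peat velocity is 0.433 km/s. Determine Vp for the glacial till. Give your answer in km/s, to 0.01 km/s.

1.30 km/s

Snell's law: sin 6.5°/V₁ = sin 19.9°/V₂.
V₂ = V₁·sin 19.9°/sin 6.5° = 0.433 × 3.0068 = 1.30 km/s.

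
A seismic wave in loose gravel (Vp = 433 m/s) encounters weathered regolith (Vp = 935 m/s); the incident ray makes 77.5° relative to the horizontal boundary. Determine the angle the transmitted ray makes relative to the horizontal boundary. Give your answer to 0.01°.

Angle from the normal: 90° − 77.5° = 12.5°.
Snell's law: sin θ₂ = (V₂/V₁)·sin θ₁ = (935/433)·sin 12.5° = 0.4674.
θ₂ = arcsin 0.4674 = 27.86° from the normal.
From the interface: 90° − 27.86° = 62.14°.

62.14°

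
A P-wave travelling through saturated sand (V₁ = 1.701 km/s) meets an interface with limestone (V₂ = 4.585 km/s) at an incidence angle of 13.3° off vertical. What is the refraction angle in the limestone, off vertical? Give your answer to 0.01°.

Snell's law: sin θ₂ = (V₂/V₁)·sin θ₁ = (4.585/1.701)·sin 13.3° = 0.6201.
θ₂ = arcsin 0.6201 = 38.32° from the normal.

38.32°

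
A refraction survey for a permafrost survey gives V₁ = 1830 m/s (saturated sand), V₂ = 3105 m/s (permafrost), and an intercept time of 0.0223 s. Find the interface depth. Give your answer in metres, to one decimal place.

θ_c = arcsin(1830/3105) = 36.11°; cos θ_c = 0.8079.
tᵢ = 2h cos θ_c/V₁ ⇒ h = tᵢ·V₁/(2 cos θ_c) = 0.0223·1830/(2·0.8079) = 25.26 m.

25.3 m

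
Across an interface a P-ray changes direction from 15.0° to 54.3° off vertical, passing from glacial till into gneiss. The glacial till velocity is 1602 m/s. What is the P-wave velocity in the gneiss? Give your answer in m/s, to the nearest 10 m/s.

5030 m/s

sin 15.0° = 0.2588; sin 54.3° = 0.8121.
V₂ = V₁·(sin θ₂/sin θ₁) = 1602·(0.8121/0.2588) = 5026.51 m/s.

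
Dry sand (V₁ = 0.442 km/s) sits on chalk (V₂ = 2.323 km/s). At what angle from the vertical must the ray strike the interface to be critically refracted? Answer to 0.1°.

At critical incidence the refracted ray runs along the interface (θ₂ = 90°), so sin θ_c = V₁/V₂.
θ_c = arcsin(0.442/2.323) = arcsin 0.1903 = 10.97°.

11.0°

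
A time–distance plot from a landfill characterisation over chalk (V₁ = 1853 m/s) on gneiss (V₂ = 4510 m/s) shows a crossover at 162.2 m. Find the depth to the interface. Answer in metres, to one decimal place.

52.4 m

h = (x_cross/2)·√((V₂−V₁)/(V₂+V₁)).
(V₂−V₁)/(V₂+V₁) = (4510−1853)/(4510+1853) = 0.4176; √ = 0.6462.
h = (162.2/2)·0.6462 = 52.41 m.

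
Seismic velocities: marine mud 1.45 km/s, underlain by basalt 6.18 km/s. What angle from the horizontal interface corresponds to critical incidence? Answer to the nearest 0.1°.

At critical incidence the refracted ray runs along the interface (θ₂ = 90°), so sin θ_c = V₁/V₂.
θ_c = arcsin(1.45/6.18) = arcsin 0.2346 = 13.57°.
Measured from the interface: 90° − 13.57° = 76.43°.

76.4°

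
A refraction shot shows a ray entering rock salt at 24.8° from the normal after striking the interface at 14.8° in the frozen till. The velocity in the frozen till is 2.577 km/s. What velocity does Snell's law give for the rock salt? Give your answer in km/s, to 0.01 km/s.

Snell's law: sin 14.8°/V₁ = sin 24.8°/V₂.
V₂ = V₁·sin 24.8°/sin 14.8° = 2.577 × 1.6420 = 4.23 km/s.

4.23 km/s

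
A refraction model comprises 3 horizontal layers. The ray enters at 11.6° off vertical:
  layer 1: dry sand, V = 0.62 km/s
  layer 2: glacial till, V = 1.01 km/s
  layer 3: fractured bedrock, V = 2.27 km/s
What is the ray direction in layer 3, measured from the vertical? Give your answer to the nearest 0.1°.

47.4°

Ray parameter p = sin 11.6° / 0.62 = 3.2432e-01 s/km.
sin θ_3 = p·V_3 = 3.2432e-01 × 2.27 = 0.7362.
θ_3 = 47.41° from the vertical.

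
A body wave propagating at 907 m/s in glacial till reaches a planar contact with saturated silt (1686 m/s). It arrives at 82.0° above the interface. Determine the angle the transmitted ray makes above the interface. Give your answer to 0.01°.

Angle from the normal: 90° − 82.0° = 8.0°.
Snell's law: sin θ₂ = (V₂/V₁)·sin θ₁ = (1686/907)·sin 8.0° = 0.2587.
θ₂ = arcsin 0.2587 = 14.99° from the normal.
From the interface: 90° − 14.99° = 75.01°.

75.01°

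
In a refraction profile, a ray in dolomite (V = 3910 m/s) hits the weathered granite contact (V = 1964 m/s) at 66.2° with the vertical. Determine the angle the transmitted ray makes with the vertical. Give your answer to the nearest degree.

sin θ₁/V₁ = sin θ₂/V₂ ⇒ sin θ₂ = 1964·sin 66.2°/3910 = 1964·0.9150/3910 = 0.4596.
θ₂ = sin⁻¹(0.4596) = 27.36° (from vertical).

27°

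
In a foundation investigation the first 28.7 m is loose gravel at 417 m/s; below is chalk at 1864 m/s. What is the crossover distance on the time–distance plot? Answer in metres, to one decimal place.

θ_c = arcsin(417/1864) = 12.93°, so cos θ_c = 0.9747 and tᵢ = 2h cos θ_c/V₁ = 0.1342 s.
At crossover x/V₁ = x/V₂ + tᵢ ⇒ x = tᵢ/(1/V₁ − 1/V₂) = 0.13416/(2.3981e-03 − 5.3648e-04) = 72.07 m.

72.1 m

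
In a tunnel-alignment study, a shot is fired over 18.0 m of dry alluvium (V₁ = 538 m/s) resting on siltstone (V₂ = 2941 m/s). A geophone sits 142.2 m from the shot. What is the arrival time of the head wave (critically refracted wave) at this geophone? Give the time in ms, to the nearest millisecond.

t = x/V₂ + 2h·√(V₂²−V₁²)/(V₁V₂).
√(V₂²−V₁²) = √(2941²−538²) = 2891.4 m/s; delay term = 2·18.0·2891.4/(538·2941) = 0.06579 s.
t = 142.2/2941 + 0.06579 = 0.11414 s.

114 ms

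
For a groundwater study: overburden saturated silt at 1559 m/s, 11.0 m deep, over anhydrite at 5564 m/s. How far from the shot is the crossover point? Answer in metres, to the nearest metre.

x_cross = 2h·√((V₂+V₁)/(V₂−V₁)).
(V₂+V₁)/(V₂−V₁) = (5564+1559)/(5564−1559) = 1.7785; √ = 1.3336.
x_cross = 2·11.0·1.3336 = 29.34 m.

29 m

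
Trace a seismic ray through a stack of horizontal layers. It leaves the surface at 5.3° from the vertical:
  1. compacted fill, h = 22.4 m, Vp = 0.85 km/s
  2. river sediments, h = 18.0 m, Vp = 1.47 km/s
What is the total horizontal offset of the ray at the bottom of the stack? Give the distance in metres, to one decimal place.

Apply Snell's law at each interface; in layer i the horizontal offset is hᵢ·tan θᵢ.
Layer 1: θ = 5.30°; offset = 22.4·tan 5.30° = 2.078 m.
Layer 2: sin θ = 1.47·sin 5.3°/0.85 = 0.1597, θ = 9.19°; offset = 18.0·tan 9.19° = 2.913 m.
Summing the layer offsets gives 4.991 m.

5.0 m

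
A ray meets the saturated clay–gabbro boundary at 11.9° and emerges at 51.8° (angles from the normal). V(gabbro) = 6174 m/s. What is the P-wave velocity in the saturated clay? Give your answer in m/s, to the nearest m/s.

1620 m/s

sin 11.9° = 0.2062; sin 51.8° = 0.7859.
V₁ = V₂·(sin θ₁/sin θ₂) = 6174·(0.2062/0.7859) = 1620.02 m/s.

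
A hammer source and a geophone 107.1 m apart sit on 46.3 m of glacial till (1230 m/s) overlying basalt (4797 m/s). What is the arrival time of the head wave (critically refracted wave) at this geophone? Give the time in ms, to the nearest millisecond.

θ_c = arcsin(V₁/V₂) = arcsin(1230/4797) = 14.86°, cos θ_c = 0.9666.
Intercept time tᵢ = 2h cos θ_c / V₁ = 2·46.3·0.9666/1230 = 0.07277 s.
t = x/V₂ + tᵢ = 107.1/4797 + 0.07277 = 0.09509 s.

95 ms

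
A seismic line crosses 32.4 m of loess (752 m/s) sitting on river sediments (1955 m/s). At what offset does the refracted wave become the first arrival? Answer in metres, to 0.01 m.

x_cross = 2h·√((V₂+V₁)/(V₂−V₁)).
(V₂+V₁)/(V₂−V₁) = (1955+752)/(1955−752) = 2.2502; √ = 1.5001.
x_cross = 2·32.4·1.5001 = 97.20 m.

97.20 m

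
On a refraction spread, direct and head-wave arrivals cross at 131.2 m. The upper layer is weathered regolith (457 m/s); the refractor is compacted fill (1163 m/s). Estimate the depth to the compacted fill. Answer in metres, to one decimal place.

43.3 m

h = (x_cross/2)·√((V₂−V₁)/(V₂+V₁)).
(V₂−V₁)/(V₂+V₁) = (1163−457)/(1163+457) = 0.4358; √ = 0.6602.
h = (131.2/2)·0.6602 = 43.31 m.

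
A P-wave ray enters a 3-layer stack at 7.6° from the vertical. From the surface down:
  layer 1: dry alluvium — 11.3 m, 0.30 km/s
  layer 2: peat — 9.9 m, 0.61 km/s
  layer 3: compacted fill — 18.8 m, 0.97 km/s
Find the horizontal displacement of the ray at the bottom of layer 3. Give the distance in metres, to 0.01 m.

13.17 m

Apply Snell's law at each interface; in layer i the horizontal offset is hᵢ·tan θᵢ.
Layer 1: θ = 7.60°; offset = 11.3·tan 7.60° = 1.5077 m.
Layer 2: sin θ = 0.61·sin 7.6°/0.30 = 0.2689, θ = 15.60°; offset = 9.9·tan 15.60° = 2.7641 m.
Layer 3: sin θ = 0.97·sin 7.6°/0.30 = 0.4276, θ = 25.32°; offset = 18.8·tan 25.32° = 8.8936 m.
Summing the layer offsets gives 13.1655 m.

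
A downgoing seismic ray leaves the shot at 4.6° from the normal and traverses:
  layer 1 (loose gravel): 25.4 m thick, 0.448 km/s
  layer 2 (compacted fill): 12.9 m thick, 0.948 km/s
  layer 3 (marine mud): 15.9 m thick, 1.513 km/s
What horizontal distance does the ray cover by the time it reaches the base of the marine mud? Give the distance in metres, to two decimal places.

Ray parameter p = sin 4.6° / 0.448 km/s = 1.7902e-01 s/km.
Layer 1: θ = 4.60°; offset = 25.4·tan 4.60° = 2.0436 m.
Layer 2: sin θ = p·0.948 = 0.1697 → θ = 9.77°; offset = 12.9·tan 9.77° = 2.2214 m.
Layer 3: sin θ = p·1.513 = 0.2709 → θ = 15.71°; offset = 15.9·tan 15.71° = 4.4737 m.
Summing the layer offsets gives 8.7388 m.

8.74 m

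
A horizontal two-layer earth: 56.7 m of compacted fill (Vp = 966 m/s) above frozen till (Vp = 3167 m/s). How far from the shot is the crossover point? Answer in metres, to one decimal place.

155.4 m

x_cross = 2h·√((V₂+V₁)/(V₂−V₁)).
(V₂+V₁)/(V₂−V₁) = (3167+966)/(3167−966) = 1.8778; √ = 1.3703.
x_cross = 2·56.7·1.3703 = 155.39 m.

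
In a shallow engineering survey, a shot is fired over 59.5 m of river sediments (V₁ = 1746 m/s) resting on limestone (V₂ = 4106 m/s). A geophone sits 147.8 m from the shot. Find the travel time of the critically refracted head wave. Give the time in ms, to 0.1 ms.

97.7 ms

t = x/V₂ + 2h·√(V₂²−V₁²)/(V₁V₂).
√(V₂²−V₁²) = √(4106²−1746²) = 3716.3 m/s; delay term = 2·59.5·3716.3/(1746·4106) = 0.06169 s.
t = 147.8/4106 + 0.06169 = 0.09768 s.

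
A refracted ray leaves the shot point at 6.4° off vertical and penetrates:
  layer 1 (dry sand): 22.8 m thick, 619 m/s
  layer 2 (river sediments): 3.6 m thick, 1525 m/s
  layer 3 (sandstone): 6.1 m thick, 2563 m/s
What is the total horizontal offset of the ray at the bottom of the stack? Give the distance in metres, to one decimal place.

6.8 m

Ray parameter p = sin 6.4° / 619 m/s = 1.8008e-04 s/m.
Layer 1: θ = 6.40°; offset = 22.8·tan 6.40° = 2.557 m.
Layer 2: sin θ = p·1525 = 0.2746 → θ = 15.94°; offset = 3.6·tan 15.94° = 1.028 m.
Layer 3: sin θ = p·2563 = 0.4615 → θ = 27.49°; offset = 6.1·tan 27.49° = 3.174 m.
Total horizontal offset = 6.759 m.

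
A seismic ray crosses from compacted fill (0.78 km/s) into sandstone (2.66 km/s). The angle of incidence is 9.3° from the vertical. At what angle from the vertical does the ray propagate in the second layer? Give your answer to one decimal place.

sin θ₁/V₁ = sin θ₂/V₂ ⇒ sin θ₂ = 2.66·sin 9.3°/0.78 = 2.66·0.1616/0.78 = 0.5511.
θ₂ = arcsin 0.5511 = 33.44° from the normal.

33.4°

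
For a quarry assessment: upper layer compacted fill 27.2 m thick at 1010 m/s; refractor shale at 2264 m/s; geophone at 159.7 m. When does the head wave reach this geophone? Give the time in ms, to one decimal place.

θ_c = arcsin(V₁/V₂) = arcsin(1010/2264) = 26.49°, cos θ_c = 0.8950.
Intercept time tᵢ = 2h cos θ_c / V₁ = 2·27.2·0.8950/1010 = 0.04820 s.
t = x/V₂ + tᵢ = 159.7/2264 + 0.04820 = 0.11874 s.

118.7 ms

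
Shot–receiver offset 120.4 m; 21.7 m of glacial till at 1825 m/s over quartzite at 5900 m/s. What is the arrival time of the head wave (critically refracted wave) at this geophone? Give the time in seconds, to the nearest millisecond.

t = x/V₂ + 2h·√(V₂²−V₁²)/(V₁V₂).
√(V₂²−V₁²) = √(5900²−1825²) = 5610.6 m/s; delay term = 2·21.7·5610.6/(1825·5900) = 0.02261 s.
t = 120.4/5900 + 0.02261 = 0.04302 s.

0.043 s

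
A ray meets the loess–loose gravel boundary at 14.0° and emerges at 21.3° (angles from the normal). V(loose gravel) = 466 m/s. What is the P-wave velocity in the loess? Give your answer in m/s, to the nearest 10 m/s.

310 m/s

Snell's law: sin 14.0°/V₁ = sin 21.3°/V₂.
V₁ = V₂·sin 14.0°/sin 21.3° = 466 × 0.6660 = 310.35 m/s.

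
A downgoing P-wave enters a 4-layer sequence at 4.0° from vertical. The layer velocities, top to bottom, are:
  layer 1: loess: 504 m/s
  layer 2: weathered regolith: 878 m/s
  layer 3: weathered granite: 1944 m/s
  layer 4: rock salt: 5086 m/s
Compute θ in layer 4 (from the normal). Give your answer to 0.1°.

44.7°

Ray parameter p = sin 4.0° / 504 = 1.3841e-04 s/m.
sin θ_4 = p·V_4 = 1.3841e-04 × 5086 = 0.7039.
θ_4 = arcsin 0.7039 = 44.74°.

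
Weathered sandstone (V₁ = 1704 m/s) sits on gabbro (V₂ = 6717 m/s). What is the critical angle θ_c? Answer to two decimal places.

At critical incidence the refracted ray runs along the interface (θ₂ = 90°), so sin θ_c = V₁/V₂.
θ_c = arcsin(1704/6717) = arcsin 0.2537 = 14.70°.

14.70°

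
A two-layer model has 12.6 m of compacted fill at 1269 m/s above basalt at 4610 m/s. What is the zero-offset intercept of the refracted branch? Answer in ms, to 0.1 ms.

19.1 ms

tᵢ = 2h·√(V₂²−V₁²)/(V₁V₂).
√(V₂²−V₁²) = √(4610²−1269²) = 4431.9 m/s.
tᵢ = 2·12.6·4431.9/(1269·4610) = 0.01909 s.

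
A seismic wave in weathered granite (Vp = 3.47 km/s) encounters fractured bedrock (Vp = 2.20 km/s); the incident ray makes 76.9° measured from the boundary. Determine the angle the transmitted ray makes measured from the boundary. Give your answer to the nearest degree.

82°

Angle from the normal: 90° − 76.9° = 13.1°.
sin θ₁/V₁ = sin θ₂/V₂ ⇒ sin θ₂ = 2.20·sin 13.1°/3.47 = 2.20·0.2267/3.47 = 0.1437.
θ₂ = arcsin 0.1437 = 8.26° from the normal.
From the interface: 90° − 8.26° = 81.74°.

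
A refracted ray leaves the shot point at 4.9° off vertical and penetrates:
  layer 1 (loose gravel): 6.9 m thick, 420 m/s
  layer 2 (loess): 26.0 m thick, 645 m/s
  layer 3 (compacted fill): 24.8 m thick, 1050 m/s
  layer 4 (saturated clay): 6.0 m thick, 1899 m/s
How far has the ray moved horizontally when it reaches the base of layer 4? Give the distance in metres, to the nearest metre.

p = sin θ₁/V₁ = sin 4.9°/420 = 2.0337e-04 s/m is conserved through the stack.
Layer 1: θ = 4.90°; offset = 6.9·tan 4.90° = 0.592 m.
Layer 2: sin θ = p·645 = 0.1312 → θ = 7.54°; offset = 26.0·tan 7.54° = 3.440 m.
Layer 3: sin θ = p·1050 = 0.2135 → θ = 12.33°; offset = 24.8·tan 12.33° = 5.421 m.
Layer 4: sin θ = p·1899 = 0.3862 → θ = 22.72°; offset = 6.0·tan 22.72° = 2.512 m.
Summing the layer offsets gives 11.965 m.

12 m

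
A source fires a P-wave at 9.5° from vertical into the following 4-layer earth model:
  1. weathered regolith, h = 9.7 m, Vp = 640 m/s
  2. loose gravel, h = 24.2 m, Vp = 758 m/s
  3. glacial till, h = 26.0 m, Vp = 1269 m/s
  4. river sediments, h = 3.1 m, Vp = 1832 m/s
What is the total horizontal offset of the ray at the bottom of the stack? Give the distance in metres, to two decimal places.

p = sin θ₁/V₁ = sin 9.5°/640 = 2.5789e-04 s/m is conserved through the stack.
Layer 1: θ = 9.50°; offset = 9.7·tan 9.50° = 1.6232 m.
Layer 2: sin θ = p·758 = 0.1955 → θ = 11.27°; offset = 24.2·tan 11.27° = 4.8236 m.
Layer 3: sin θ = p·1269 = 0.3273 → θ = 19.10°; offset = 26.0·tan 19.10° = 9.0046 m.
Layer 4: sin θ = p·1832 = 0.4724 → θ = 28.19°; offset = 3.1·tan 28.19° = 1.6617 m.
Σ offsets = 17.1132 m.

17.11 m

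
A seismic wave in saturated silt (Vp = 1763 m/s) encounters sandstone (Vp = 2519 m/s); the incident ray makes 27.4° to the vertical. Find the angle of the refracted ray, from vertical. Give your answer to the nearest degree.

41°

sin θ₁/V₁ = sin θ₂/V₂ ⇒ sin θ₂ = 2519·sin 27.4°/1763 = 2519·0.4602/1763 = 0.6575.
θ₂ = sin⁻¹(0.6575) = 41.11° (from vertical).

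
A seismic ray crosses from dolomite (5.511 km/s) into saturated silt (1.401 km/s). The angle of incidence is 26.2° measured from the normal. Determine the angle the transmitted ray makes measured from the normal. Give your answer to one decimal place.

6.4°

Snell's law: sin θ₂ = (V₂/V₁)·sin θ₁ = (1.401/5.511)·sin 26.2° = 0.1122.
θ₂ = sin⁻¹(0.1122) = 6.44° (from vertical).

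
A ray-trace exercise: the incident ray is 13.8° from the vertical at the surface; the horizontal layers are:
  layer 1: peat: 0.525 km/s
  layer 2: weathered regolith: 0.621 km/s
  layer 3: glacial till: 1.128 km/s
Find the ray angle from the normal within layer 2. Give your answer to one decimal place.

16.4°

Ray parameter p = sin 13.8° / 0.525 = 4.5435e-01 s/km.
sin θ_2 = p·V_2 = 4.5435e-01 × 0.621 = 0.2822.
θ_2 = 16.39° from the vertical.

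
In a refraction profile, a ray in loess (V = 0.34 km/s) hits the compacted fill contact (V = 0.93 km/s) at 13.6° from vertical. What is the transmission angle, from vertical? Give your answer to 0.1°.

Snell's law: sin θ₂ = (V₂/V₁)·sin θ₁ = (0.93/0.34)·sin 13.6° = 0.6432.
θ₂ = sin⁻¹(0.6432) = 40.03° (from vertical).

40.0°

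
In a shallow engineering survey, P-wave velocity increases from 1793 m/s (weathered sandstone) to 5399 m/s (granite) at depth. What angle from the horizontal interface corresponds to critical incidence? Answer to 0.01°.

At critical incidence the refracted ray runs along the interface (θ₂ = 90°), so sin θ_c = V₁/V₂.
θ_c = arcsin(1793/5399) = arcsin 0.3321 = 19.40°.
Measured from the interface: 90° − 19.40° = 70.60°.

70.60°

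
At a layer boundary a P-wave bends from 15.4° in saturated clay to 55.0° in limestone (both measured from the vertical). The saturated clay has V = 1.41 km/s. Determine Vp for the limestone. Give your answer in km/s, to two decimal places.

sin 15.4° = 0.2656; sin 55.0° = 0.8192.
V₂ = V₁·(sin θ₂/sin θ₁) = 1.41·(0.8192/0.2656) = 4.35 km/s.

4.35 km/s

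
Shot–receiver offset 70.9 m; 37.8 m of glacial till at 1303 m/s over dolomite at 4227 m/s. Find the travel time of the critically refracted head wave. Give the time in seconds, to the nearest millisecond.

0.072 s

t = x/V₂ + 2h·√(V₂²−V₁²)/(V₁V₂).
√(V₂²−V₁²) = √(4227²−1303²) = 4021.2 m/s; delay term = 2·37.8·4021.2/(1303·4227) = 0.05519 s.
t = 70.9/4227 + 0.05519 = 0.07197 s.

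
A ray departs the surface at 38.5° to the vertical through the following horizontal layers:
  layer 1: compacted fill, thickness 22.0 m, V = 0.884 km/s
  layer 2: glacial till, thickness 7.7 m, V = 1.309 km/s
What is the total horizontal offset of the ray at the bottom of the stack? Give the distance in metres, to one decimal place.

Apply Snell's law at each interface; in layer i the horizontal offset is hᵢ·tan θᵢ.
Layer 1: θ = 38.50°; offset = 22.0·tan 38.50° = 17.500 m.
Layer 2: sin θ = 1.309·sin 38.5°/0.884 = 0.9218, θ = 67.19°; offset = 7.7·tan 67.19° = 18.309 m.
Σ offsets = 35.809 m.

35.8 m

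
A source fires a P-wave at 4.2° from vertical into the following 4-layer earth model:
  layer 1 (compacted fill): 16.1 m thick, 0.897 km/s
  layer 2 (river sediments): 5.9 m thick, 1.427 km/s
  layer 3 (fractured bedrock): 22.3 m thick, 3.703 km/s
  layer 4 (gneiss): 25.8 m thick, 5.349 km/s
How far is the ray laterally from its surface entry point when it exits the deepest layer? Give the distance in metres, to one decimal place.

Apply Snell's law at each interface; in layer i the horizontal offset is hᵢ·tan θᵢ.
Layer 1: θ = 4.20°; offset = 16.1·tan 4.20° = 1.182 m.
Layer 2: sin θ = 1.427·sin 4.2°/0.897 = 0.1165, θ = 6.69°; offset = 5.9·tan 6.69° = 0.692 m.
Layer 3: sin θ = 3.703·sin 4.2°/0.897 = 0.3023, θ = 17.60°; offset = 22.3·tan 17.60° = 7.073 m.
Layer 4: sin θ = 5.349·sin 4.2°/0.897 = 0.4367, θ = 25.90°; offset = 25.8·tan 25.90° = 12.525 m.
Σ offsets = 21.473 m.

21.5 m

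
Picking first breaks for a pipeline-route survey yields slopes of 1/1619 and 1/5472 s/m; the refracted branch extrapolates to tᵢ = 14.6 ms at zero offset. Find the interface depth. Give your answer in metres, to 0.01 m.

12.37 m

h = tᵢ·V₁·V₂ / (2·√(V₂²−V₁²)).
√(V₂²−V₁²) = √(5472² − 1619²) = 5227.0 m/s.
h = 0.0146 s × 1619 × 5472 / (2 × 5227.0) = 12.37 m.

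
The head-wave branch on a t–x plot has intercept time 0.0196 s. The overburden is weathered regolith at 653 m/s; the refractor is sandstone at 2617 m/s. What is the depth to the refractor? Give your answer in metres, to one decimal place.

6.6 m

θ_c = arcsin(653/2617) = 14.45°; cos θ_c = 0.9684.
tᵢ = 2h cos θ_c/V₁ ⇒ h = tᵢ·V₁/(2 cos θ_c) = 0.0196·653/(2·0.9684) = 6.61 m.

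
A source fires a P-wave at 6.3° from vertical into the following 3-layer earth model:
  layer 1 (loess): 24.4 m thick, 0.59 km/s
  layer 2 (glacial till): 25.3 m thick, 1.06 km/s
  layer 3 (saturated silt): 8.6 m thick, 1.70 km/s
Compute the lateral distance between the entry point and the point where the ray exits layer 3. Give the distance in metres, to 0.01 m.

Ray parameter p = sin 6.3° / 0.59 km/s = 1.8599e-01 s/km.
Layer 1: θ = 6.30°; offset = 24.4·tan 6.30° = 2.6938 m.
Layer 2: sin θ = p·1.06 = 0.1971 → θ = 11.37°; offset = 25.3·tan 11.37° = 5.0877 m.
Layer 3: sin θ = p·1.70 = 0.3162 → θ = 18.43°; offset = 8.6·tan 18.43° = 2.8662 m.
Summing the layer offsets gives 10.6478 m.

10.65 m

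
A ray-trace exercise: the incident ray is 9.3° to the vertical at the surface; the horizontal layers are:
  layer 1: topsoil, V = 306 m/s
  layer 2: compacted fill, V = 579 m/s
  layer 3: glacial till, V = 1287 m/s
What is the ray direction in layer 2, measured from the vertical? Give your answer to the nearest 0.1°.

17.8°

Snell's law across each interface conserves sin θ / V, so sin θ_2 = V_2·sin θ₁/V₁.
sin θ_2 = 579 × sin 9.3° / 306 = 0.3058.
θ_2 = 17.81° from the vertical.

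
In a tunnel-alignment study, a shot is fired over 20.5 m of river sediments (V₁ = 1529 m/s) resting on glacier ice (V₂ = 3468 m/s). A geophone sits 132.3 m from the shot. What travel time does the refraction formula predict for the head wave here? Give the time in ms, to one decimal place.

62.2 ms

θ_c = arcsin(V₁/V₂) = arcsin(1529/3468) = 26.16°, cos θ_c = 0.8976.
Intercept time tᵢ = 2h cos θ_c / V₁ = 2·20.5·0.8976/1529 = 0.02407 s.
t = x/V₂ + tᵢ = 132.3/3468 + 0.02407 = 0.06222 s.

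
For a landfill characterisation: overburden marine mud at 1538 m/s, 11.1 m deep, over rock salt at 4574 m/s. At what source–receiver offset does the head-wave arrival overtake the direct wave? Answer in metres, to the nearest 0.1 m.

31.5 m

θ_c = arcsin(1538/4574) = 19.65°, so cos θ_c = 0.9418 and tᵢ = 2h cos θ_c/V₁ = 0.0136 s.
At crossover x/V₁ = x/V₂ + tᵢ ⇒ x = tᵢ/(1/V₁ − 1/V₂) = 0.01359/(6.5020e-04 − 2.1863e-04) = 31.50 m.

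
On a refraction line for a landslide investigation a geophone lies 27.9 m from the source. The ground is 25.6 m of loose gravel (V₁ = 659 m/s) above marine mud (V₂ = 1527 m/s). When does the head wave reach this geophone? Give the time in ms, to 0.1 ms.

88.4 ms

t = x/V₂ + 2h·√(V₂²−V₁²)/(V₁V₂).
√(V₂²−V₁²) = √(1527²−659²) = 1377.5 m/s; delay term = 2·25.6·1377.5/(659·1527) = 0.07009 s.
t = 27.9/1527 + 0.07009 = 0.08836 s.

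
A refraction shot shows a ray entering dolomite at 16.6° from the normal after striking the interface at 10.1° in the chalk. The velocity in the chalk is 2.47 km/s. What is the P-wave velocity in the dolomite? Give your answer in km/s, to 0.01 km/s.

Snell's law: sin 10.1°/V₁ = sin 16.6°/V₂.
V₂ = V₁·sin 16.6°/sin 10.1° = 2.47 × 1.6291 = 4.02 km/s.

4.02 km/s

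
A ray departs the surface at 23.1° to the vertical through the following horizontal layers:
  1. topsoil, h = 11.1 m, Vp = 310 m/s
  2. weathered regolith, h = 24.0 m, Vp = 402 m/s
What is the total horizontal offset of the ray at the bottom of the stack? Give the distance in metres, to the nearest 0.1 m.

18.9 m

Ray parameter p = sin 23.1° / 310 m/s = 1.2656e-03 s/m.
Layer 1: θ = 23.10°; offset = 11.1·tan 23.10° = 4.735 m.
Layer 2: sin θ = p·402 = 0.5088 → θ = 30.58°; offset = 24.0·tan 30.58° = 14.183 m.
Total horizontal offset = 18.918 m.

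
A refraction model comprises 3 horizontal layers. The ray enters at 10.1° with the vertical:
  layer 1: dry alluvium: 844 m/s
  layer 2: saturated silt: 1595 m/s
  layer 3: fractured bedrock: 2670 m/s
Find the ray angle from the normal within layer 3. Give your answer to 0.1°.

Ray parameter p = sin 10.1° / 844 = 2.0778e-04 s/m.
sin θ_3 = p·V_3 = 2.0778e-04 × 2670 = 0.5548.
θ_3 = arcsin 0.5548 = 33.70°.

33.7°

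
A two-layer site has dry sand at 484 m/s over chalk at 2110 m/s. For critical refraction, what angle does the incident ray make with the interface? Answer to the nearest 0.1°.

76.7°

At critical incidence the refracted ray runs along the interface (θ₂ = 90°), so sin θ_c = V₁/V₂.
θ_c = arcsin(484/2110) = arcsin 0.2294 = 13.26°.
Measured from the interface: 90° − 13.26° = 76.74°.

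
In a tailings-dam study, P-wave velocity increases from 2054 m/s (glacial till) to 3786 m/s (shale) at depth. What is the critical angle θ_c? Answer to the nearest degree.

33°

At critical incidence the refracted ray runs along the interface (θ₂ = 90°), so sin θ_c = V₁/V₂.
θ_c = arcsin(2054/3786) = arcsin 0.5425 = 32.86°.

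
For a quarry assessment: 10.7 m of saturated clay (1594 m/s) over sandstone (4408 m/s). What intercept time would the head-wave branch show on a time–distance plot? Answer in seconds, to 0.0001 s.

0.0125 s

θ_c = arcsin(V₁/V₂) = arcsin(1594/4408) = 21.20°; cos θ_c = 0.9323.
tᵢ = 2h·cos θ_c / V₁ = 2·10.7·0.9323 / 1594 = 0.01252 s.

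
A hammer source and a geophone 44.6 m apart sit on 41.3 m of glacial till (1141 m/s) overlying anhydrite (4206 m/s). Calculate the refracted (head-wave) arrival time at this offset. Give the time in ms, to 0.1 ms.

80.3 ms

t = x/V₂ + 2h·√(V₂²−V₁²)/(V₁V₂).
√(V₂²−V₁²) = √(4206²−1141²) = 4048.3 m/s; delay term = 2·41.3·4048.3/(1141·4206) = 0.06968 s.
t = 44.6/4206 + 0.06968 = 0.08028 s.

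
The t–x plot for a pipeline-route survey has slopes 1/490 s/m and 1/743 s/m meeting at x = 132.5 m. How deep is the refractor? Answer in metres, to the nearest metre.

x_cross = 2h·√((V₂+V₁)/(V₂−V₁)) → h = x_cross / (2·√((V₂+V₁)/(V₂−V₁))).
√((V₂+V₁)/(V₂−V₁)) = √((743+490)/(743−490)) = 2.2076.
h = 132.5 / (2·2.2076) = 30.01 m.

30 m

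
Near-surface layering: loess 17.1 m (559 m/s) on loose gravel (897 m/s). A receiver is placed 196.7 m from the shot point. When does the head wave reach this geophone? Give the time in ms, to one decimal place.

t = x/V₂ + 2h·√(V₂²−V₁²)/(V₁V₂).
√(V₂²−V₁²) = √(897²−559²) = 701.5 m/s; delay term = 2·17.1·701.5/(559·897) = 0.04785 s.
t = 196.7/897 + 0.04785 = 0.26713 s.

267.1 ms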